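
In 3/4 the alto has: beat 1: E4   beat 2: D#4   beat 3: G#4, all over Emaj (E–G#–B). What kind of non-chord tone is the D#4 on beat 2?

Escape tone.

The harmony at that moment is E major triad (E, G#, B); D#4 is not a chord tone.
It is approached by step down from E4 and left by leap up to G#4.
Step in, leap out, on a weak beat — an escape tone.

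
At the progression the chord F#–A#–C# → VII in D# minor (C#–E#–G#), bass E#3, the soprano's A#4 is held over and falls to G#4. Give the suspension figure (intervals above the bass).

4–3 suspension.

At the second chord the bass is E#3. The suspended A#4 lies a fourth above the bass; after resolving down by step to G#4, the interval above the bass becomes a third.
Suspension figures are named by those two intervals: 4–3.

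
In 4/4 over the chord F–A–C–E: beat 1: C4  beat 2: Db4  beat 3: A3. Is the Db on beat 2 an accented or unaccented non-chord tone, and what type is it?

Unaccented escape tone.

The harmony at that moment is F major seventh chord (F, A, C, E); Db4 is not a chord tone.
It is approached by step up from C4 and left by leap down to A3.
Step in, leap out — an escape tone.
It falls on a weak beat, so it is unaccented.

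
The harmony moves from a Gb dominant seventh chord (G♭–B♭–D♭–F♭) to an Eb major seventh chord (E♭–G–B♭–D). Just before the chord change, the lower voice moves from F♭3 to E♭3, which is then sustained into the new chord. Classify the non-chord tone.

The harmony at that moment is G♭ dominant seventh chord (G♭, B♭, D♭, F♭); E♭3 is not a chord tone.
It is approached by step down from F♭3 and then sustained as the same pitch into the next harmony.
Arriving early and becoming a chord tone when the harmony changes — an anticipation.

E♭3 is an anticipation.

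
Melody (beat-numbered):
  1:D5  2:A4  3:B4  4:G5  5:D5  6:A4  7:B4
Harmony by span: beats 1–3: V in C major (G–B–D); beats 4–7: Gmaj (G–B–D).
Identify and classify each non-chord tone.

The harmony at that moment is G major triad (G, B, D); A4 is not a chord tone.
It is approached by leap down from D5 and left by step up to B4.
Leap in, step out — an appoggiatura.
The harmony at that moment is G major triad (G, B, D); A4 is not a chord tone.
It is approached by leap down from D5 and left by step up to B4.
Leap in, step out — an appoggiatura.

A4 (beat 2) — appoggiatura; A4 (beat 6) — appoggiatura.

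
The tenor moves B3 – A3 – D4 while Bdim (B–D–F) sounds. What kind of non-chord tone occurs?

A3 is an escape tone.

The harmony at that moment is B diminished triad (B, D, F); A3 is not a chord tone.
It is approached by step down from B3 and left by leap up to D4.
Step in, leap out — an escape tone.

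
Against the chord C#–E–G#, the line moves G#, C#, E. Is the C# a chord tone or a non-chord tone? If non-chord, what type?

Chord tone (the root of C# minor triad).

C# minor triad contains C#, E, G#; C# is the root, so it is a chord tone.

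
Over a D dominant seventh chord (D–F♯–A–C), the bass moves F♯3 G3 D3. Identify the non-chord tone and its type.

G3 is an escape tone.

The harmony at that moment is D dominant seventh chord (D, F♯, A, C); G3 is not a chord tone.
It is approached by step up from F♯3 and left by leap down to D3.
Step in, leap out — an escape tone.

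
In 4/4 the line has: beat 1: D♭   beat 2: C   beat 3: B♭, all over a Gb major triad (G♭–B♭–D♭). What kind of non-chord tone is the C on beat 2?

Passing tone.

The harmony at that moment is G♭ major triad (G♭, B♭, D♭); C is not a chord tone.
It is approached by step down from D♭ and left by step down to B♭.
Step in, step out in the same direction — a passing tone.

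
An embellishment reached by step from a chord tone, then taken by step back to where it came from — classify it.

Neighbor tone.

Approach: by step. Departure: by step in the opposite direction, back to the starting pitch.
Stepwise on both sides but reversing to return to the same chord tone — a neighbor tone. (Had it continued onward in the same direction it would be a passing tone instead.)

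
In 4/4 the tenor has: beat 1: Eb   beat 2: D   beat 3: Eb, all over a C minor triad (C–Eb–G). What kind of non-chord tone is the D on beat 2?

The harmony at that moment is C minor triad (C, Eb, G); D is not a chord tone.
It is approached by step down from Eb and left by step up to Eb.
Step away and step back to the same note — a neighbor tone (lower neighbor).

Lower neighbor tone.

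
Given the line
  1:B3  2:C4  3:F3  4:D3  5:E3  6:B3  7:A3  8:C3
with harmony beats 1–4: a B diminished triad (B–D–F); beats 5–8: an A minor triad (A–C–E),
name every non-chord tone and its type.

The harmony at that moment is B diminished triad (B, D, F); C4 is not a chord tone.
It is approached by step up from B3 and left by leap down to F3.
Step in, leap out — an escape tone.
The harmony at that moment is A minor triad (A, C, E); B3 is not a chord tone.
It is approached by leap up from E3 and left by step down to A3.
Leap in, step out — an appoggiatura.

C4 (beat 2) — escape tone; B3 (beat 6) — appoggiatura.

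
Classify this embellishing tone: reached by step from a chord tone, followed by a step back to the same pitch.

Approach: by step. Departure: by step in the opposite direction, back to the starting pitch.
Stepwise on both sides but reversing to return to the same chord tone — a neighbor tone. (Had it continued onward in the same direction it would be a passing tone instead.)

Neighbor tone.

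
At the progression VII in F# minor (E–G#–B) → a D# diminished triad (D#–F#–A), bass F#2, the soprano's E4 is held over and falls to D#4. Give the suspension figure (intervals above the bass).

7–6 suspension.

At the second chord the bass is F#2. The suspended E4 lies a seventh above the bass; after resolving down by step to D#4, the interval above the bass becomes a sixth.
Suspension figures are named by those two intervals: 7–6.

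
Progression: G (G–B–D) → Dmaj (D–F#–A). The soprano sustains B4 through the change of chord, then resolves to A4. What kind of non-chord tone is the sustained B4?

B4 is a suspension.

The harmony at that moment is D major triad (D, F#, A); B4 is not a chord tone.
It is held over (the same pitch as the preceding B4) and left by step down to A4.
Held over from the previous chord and resolving down by step — a suspension.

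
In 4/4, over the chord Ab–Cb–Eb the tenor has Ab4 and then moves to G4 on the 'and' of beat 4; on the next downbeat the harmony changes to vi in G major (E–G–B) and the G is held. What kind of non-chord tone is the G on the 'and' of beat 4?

Anticipation.

The harmony at that moment is Ab minor triad (Ab, Cb, Eb); G4 is not a chord tone.
It is approached by step down from Ab4 and then sustained as the same pitch into the next harmony.
Arriving early and becoming a chord tone when the harmony changes — an anticipation.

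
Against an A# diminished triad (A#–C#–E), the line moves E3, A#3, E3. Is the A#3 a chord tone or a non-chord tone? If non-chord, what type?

Chord tone (the root of A# diminished triad).

A# diminished triad contains A#, C#, E; A# is the root, so it is a chord tone.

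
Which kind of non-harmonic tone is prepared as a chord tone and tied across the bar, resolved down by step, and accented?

Suspension.

Approach: by preparation — the pitch is first a chord tone, then held (tied or repeated) while the harmony changes under it. Departure: down by step. Metric position: strong.
A prepared dissonance that resolves downward by step — a suspension. (The same figure resolving upward would be a retardation.)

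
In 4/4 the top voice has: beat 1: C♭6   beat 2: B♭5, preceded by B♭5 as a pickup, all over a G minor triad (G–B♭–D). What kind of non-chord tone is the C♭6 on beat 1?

The harmony at that moment is G minor triad (G, B♭, D); C♭6 is not a chord tone.
It is approached by step up from B♭5 and left by step down to B♭5.
Step away and step back to the same note — a neighbor tone (upper neighbor).

Upper neighbor tone.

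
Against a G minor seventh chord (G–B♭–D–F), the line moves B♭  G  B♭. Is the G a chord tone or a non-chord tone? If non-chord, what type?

G minor seventh chord contains G, B♭, D, F; G is the root, so it is a chord tone.

Chord tone (the root of G minor seventh chord).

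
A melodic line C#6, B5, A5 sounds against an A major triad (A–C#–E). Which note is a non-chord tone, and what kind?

B5 is a passing tone.

The harmony at that moment is A major triad (A, C#, E); B5 is not a chord tone.
It is approached by step down from C#6 and left by step down to A5.
Step in, step out in the same direction — a passing tone.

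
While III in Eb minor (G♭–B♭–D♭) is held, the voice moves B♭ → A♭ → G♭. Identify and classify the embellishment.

The harmony at that moment is G♭ major triad (G♭, B♭, D♭); A♭ is not a chord tone.
It is approached by step down from B♭ and left by step down to G♭.
Step in, step out in the same direction — a passing tone.

A♭ is a passing tone.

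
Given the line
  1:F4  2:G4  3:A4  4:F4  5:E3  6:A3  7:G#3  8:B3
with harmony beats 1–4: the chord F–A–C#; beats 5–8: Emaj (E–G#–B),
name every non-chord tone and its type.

G4 (beat 2) — passing tone; A3 (beat 6) — appoggiatura.

The harmony at that moment is F augmented triad (F, A, C#); G4 is not a chord tone.
It is approached by step up from F4 and left by step up to A4.
Step in, step out in the same direction — a passing tone.
The harmony at that moment is E major triad (E, G#, B); A3 is not a chord tone.
It is approached by leap up from E3 and left by step down to G#3.
Leap in, step out — an appoggiatura.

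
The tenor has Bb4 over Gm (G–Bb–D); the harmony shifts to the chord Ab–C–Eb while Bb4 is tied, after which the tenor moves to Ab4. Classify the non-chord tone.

The harmony at that moment is Ab major triad (Ab, C, Eb); Bb4 is not a chord tone.
It is held over (the same pitch as the preceding Bb4) and left by step down to Ab4.
Held over from the previous chord and resolving down by step — a suspension.

Bb4 is a suspension.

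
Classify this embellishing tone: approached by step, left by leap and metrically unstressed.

Approach: by step. Departure: by leap. Metric position: weak.
Step in, leap out, from a weak position — an escape tone (échappée). (It is the mirror image of the appoggiatura, which leaps in and steps out on a strong beat.)

Escape tone.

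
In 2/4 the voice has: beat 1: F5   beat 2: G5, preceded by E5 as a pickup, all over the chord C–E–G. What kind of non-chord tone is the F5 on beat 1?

The harmony at that moment is C major triad (C, E, G); F5 is not a chord tone.
It is approached by step up from E5 and left by step up to G5.
Step in, step out in the same direction — a passing tone.

Passing tone.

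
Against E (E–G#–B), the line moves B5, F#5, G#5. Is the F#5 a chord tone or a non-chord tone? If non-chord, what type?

Non-chord tone — an appoggiatura.

The harmony at that moment is E major triad (E, G#, B); F#5 is not a chord tone.
It is approached by leap down from B5 and left by step up to G#5.
Leap in, step out — an appoggiatura.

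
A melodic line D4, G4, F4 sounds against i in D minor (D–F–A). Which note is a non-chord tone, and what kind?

The harmony at that moment is D minor triad (D, F, A); G4 is not a chord tone.
It is approached by leap up from D4 and left by step down to F4.
Leap in, step out — an appoggiatura.

G4 is an appoggiatura.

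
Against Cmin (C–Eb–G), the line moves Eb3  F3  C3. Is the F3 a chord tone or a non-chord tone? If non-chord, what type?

Non-chord tone — an escape tone.

The harmony at that moment is C minor triad (C, Eb, G); F3 is not a chord tone.
It is approached by step up from Eb3 and left by leap down to C3.
Step in, leap out — an escape tone.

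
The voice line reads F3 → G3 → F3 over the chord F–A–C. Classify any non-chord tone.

G3 is a neighbor tone.

The harmony at that moment is F major triad (F, A, C); G3 is not a chord tone.
It is approached by step up from F3 and left by step down to F3.
Step away and step back to the same note — a neighbor tone (upper neighbor).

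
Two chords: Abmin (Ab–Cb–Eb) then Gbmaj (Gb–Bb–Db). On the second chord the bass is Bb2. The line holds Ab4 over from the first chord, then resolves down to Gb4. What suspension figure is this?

7–6 suspension.

At the second chord the bass is Bb2. The suspended Ab4 lies a seventh above the bass; after resolving down by step to Gb4, the interval above the bass becomes a sixth.
Suspension figures are named by those two intervals: 7–6.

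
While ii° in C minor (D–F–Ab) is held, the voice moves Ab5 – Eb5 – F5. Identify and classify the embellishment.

Eb5 is an appoggiatura.

The harmony at that moment is D diminished triad (D, F, Ab); Eb5 is not a chord tone.
It is approached by leap down from Ab5 and left by step up to F5.
Leap in, step out — an appoggiatura.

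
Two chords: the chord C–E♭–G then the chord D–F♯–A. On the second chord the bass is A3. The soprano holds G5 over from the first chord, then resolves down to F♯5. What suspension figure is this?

7–6 suspension.

At the second chord the bass is A3. The suspended G5 lies a seventh above the bass; after resolving down by step to F♯5, the interval above the bass becomes a sixth.
Suspension figures are named by those two intervals: 7–6.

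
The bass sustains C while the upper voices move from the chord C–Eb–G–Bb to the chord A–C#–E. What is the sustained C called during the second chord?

Pedal tone (pedal point).

The harmony at that moment is A major triad (A, C#, E); C is not a chord tone.
It is held over (the same pitch as the preceding C) and then sustained as the same pitch into the next harmony.
Sustained through a change of harmony — a pedal tone.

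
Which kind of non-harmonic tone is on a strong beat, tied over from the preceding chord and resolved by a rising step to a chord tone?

Approach: by preparation — the pitch is first a chord tone, then held (tied or repeated) while the harmony changes under it. Departure: up by step. Metric position: strong.
A prepared dissonance that resolves upward by step — a retardation. (The same figure resolving downward would be a suspension.)

Retardation.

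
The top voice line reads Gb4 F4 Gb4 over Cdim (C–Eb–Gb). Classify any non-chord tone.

F4 is a neighbor tone.

The harmony at that moment is C diminished triad (C, Eb, Gb); F4 is not a chord tone.
It is approached by step down from Gb4 and left by step up to Gb4.
Step away and step back to the same note — a neighbor tone (lower neighbor).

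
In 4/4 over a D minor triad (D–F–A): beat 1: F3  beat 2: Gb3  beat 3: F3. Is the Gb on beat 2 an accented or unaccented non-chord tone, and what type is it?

Unaccented neighbor tone.

The harmony at that moment is D minor triad (D, F, A); Gb3 is not a chord tone.
It is approached by step up from F3 and left by step down to F3.
Step away and step back to the same note — a neighbor tone (upper neighbor).
It falls on a weak beat, so it is unaccented.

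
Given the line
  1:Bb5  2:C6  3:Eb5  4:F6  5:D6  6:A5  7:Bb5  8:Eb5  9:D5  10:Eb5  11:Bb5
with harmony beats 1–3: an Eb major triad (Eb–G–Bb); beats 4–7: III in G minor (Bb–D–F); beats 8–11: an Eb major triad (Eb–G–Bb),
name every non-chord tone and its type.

C6 (beat 2) — escape tone; A5 (beat 6) — appoggiatura; D5 (beat 9) — neighbor tone.

The harmony at that moment is Eb major triad (Eb, G, Bb); C6 is not a chord tone.
It is approached by step up from Bb5 and left by leap down to Eb5.
Step in, leap out — an escape tone.
The harmony at that moment is Bb major triad (Bb, D, F); A5 is not a chord tone.
It is approached by leap down from D6 and left by step up to Bb5.
Leap in, step out — an appoggiatura.
The harmony at that moment is Eb major triad (Eb, G, Bb); D5 is not a chord tone.
It is approached by step down from Eb5 and left by step up to Eb5.
Step away and step back to the same note — a neighbor tone (lower neighbor).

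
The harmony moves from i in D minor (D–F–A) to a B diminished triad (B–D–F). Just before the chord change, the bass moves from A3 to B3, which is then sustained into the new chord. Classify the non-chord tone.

B3 is an anticipation.

The harmony at that moment is D minor triad (D, F, A); B3 is not a chord tone.
It is approached by step up from A3 and then sustained as the same pitch into the next harmony.
Arriving early and becoming a chord tone when the harmony changes — an anticipation.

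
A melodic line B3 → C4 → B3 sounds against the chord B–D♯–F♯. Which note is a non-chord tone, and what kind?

C4 is a neighbor tone.

The harmony at that moment is B major triad (B, D♯, F♯); C4 is not a chord tone.
It is approached by step up from B3 and left by step down to B3.
Step away and step back to the same note — a neighbor tone (upper neighbor).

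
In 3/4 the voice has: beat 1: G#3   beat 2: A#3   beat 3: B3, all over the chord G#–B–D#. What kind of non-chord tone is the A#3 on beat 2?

Passing tone.

The harmony at that moment is G# minor triad (G#, B, D#); A#3 is not a chord tone.
It is approached by step up from G#3 and left by step up to B3.
Step in, step out in the same direction — a passing tone.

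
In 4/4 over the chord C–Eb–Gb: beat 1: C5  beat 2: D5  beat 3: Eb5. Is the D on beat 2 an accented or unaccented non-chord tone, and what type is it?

The harmony at that moment is C diminished triad (C, Eb, Gb); D5 is not a chord tone.
It is approached by step up from C5 and left by step up to Eb5.
Step in, step out in the same direction — a passing tone.
It falls on a weak beat, so it is unaccented.

Unaccented passing tone.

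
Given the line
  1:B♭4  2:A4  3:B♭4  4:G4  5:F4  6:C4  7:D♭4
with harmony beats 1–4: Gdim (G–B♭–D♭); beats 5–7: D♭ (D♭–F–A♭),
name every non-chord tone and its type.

The harmony at that moment is G diminished triad (G, B♭, D♭); A4 is not a chord tone.
It is approached by step down from B♭4 and left by step up to B♭4.
Step away and step back to the same note — a neighbor tone (lower neighbor).
The harmony at that moment is D♭ major triad (D♭, F, A♭); C4 is not a chord tone.
It is approached by leap down from F4 and left by step up to D♭4.
Leap in, step out — an appoggiatura.

A4 (beat 2) — neighbor tone; C4 (beat 6) — appoggiatura.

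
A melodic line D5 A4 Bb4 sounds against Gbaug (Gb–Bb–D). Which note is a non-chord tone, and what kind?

A4 is an appoggiatura.

The harmony at that moment is Gb augmented triad (Gb, Bb, D); A4 is not a chord tone.
It is approached by leap down from D5 and left by step up to Bb4.
Leap in, step out — an appoggiatura.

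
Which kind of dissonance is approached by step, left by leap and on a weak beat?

Approach: by step. Departure: by leap. Metric position: weak.
Step in, leap out, from a weak position — an escape tone (échappée). (It is the mirror image of the appoggiatura, which leaps in and steps out on a strong beat.)

Escape tone.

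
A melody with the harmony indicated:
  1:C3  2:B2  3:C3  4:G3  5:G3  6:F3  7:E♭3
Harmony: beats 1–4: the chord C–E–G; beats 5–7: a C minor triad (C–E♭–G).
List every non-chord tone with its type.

The harmony at that moment is C major triad (C, E, G); B2 is not a chord tone.
It is approached by step down from C3 and left by step up to C3.
Step away and step back to the same note — a neighbor tone (lower neighbor).
The harmony at that moment is C minor triad (C, E♭, G); F3 is not a chord tone.
It is approached by step down from G3 and left by step down to E♭3.
Step in, step out in the same direction — a passing tone.

B2 (beat 2) — neighbor tone; F3 (beat 6) — passing tone.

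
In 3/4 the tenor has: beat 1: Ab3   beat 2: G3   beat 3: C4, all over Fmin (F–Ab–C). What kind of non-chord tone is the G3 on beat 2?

Escape tone.

The harmony at that moment is F minor triad (F, Ab, C); G3 is not a chord tone.
It is approached by step down from Ab3 and left by leap up to C4.
Step in, leap out, on a weak beat — an escape tone.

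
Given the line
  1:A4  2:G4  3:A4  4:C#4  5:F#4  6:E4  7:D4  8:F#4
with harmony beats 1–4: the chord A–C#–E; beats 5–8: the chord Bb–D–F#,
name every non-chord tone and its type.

The harmony at that moment is A major triad (A, C#, E); G4 is not a chord tone.
It is approached by step down from A4 and left by step up to A4.
Step away and step back to the same note — a neighbor tone (lower neighbor).
The harmony at that moment is Bb augmented triad (Bb, D, F#); E4 is not a chord tone.
It is approached by step down from F#4 and left by step down to D4.
Step in, step out in the same direction — a passing tone.

G4 (beat 2) — neighbor tone; E4 (beat 6) — passing tone.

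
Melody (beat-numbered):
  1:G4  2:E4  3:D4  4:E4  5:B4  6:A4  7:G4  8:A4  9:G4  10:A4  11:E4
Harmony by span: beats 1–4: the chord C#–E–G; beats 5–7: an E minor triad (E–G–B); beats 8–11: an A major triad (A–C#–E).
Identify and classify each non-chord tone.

D4 (beat 3) — neighbor tone; A4 (beat 6) — passing tone; G4 (beat 9) — neighbor tone.

The harmony at that moment is C# diminished triad (C#, E, G); D4 is not a chord tone.
It is approached by step down from E4 and left by step up to E4.
Step away and step back to the same note — a neighbor tone (lower neighbor).
The harmony at that moment is E minor triad (E, G, B); A4 is not a chord tone.
It is approached by step down from B4 and left by step down to G4.
Step in, step out in the same direction — a passing tone.
The harmony at that moment is A major triad (A, C#, E); G4 is not a chord tone.
It is approached by step down from A4 and left by step up to A4.
Step away and step back to the same note — a neighbor tone (lower neighbor).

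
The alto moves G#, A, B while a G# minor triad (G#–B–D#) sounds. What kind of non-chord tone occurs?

A is a passing tone.

The harmony at that moment is G# minor triad (G#, B, D#); A is not a chord tone.
It is approached by step up from G# and left by step up to B.
Step in, step out in the same direction — a passing tone.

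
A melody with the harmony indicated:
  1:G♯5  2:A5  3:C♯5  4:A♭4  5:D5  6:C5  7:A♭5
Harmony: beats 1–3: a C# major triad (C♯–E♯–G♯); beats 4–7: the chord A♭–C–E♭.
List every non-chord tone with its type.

A5 (beat 2) — escape tone; D5 (beat 5) — appoggiatura.

The harmony at that moment is C♯ major triad (C♯, E♯, G♯); A5 is not a chord tone.
It is approached by step up from G♯5 and left by leap down to C♯5.
Step in, leap out — an escape tone.
The harmony at that moment is A♭ major triad (A♭, C, E♭); D5 is not a chord tone.
It is approached by leap up from A♭4 and left by step down to C5.
Leap in, step out — an appoggiatura.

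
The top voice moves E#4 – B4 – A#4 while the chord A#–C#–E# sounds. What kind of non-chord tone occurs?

The harmony at that moment is A# minor triad (A#, C#, E#); B4 is not a chord tone.
It is approached by leap up from E#4 and left by step down to A#4.
Leap in, step out — an appoggiatura.

B4 is an appoggiatura.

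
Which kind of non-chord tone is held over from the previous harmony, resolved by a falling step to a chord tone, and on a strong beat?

Suspension.

Approach: by preparation — the pitch is first a chord tone, then held (tied or repeated) while the harmony changes under it. Departure: down by step. Metric position: strong.
A prepared dissonance that resolves downward by step — a suspension. (The same figure resolving upward would be a retardation.)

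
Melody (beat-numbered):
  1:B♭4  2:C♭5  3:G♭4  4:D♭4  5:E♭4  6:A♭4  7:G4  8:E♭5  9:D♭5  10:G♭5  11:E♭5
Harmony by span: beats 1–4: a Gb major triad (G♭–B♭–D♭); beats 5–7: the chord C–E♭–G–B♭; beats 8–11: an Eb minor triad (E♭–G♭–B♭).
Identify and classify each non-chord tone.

C♭5 (beat 2) — escape tone; A♭4 (beat 6) — appoggiatura; D♭5 (beat 9) — escape tone.

The harmony at that moment is G♭ major triad (G♭, B♭, D♭); C♭5 is not a chord tone.
It is approached by step up from B♭4 and left by leap down to G♭4.
Step in, leap out — an escape tone.
The harmony at that moment is C minor seventh chord (C, E♭, G, B♭); A♭4 is not a chord tone.
It is approached by leap up from E♭4 and left by step down to G4.
Leap in, step out — an appoggiatura.
The harmony at that moment is E♭ minor triad (E♭, G♭, B♭); D♭5 is not a chord tone.
It is approached by step down from E♭5 and left by leap up to G♭5.
Step in, leap out — an escape tone.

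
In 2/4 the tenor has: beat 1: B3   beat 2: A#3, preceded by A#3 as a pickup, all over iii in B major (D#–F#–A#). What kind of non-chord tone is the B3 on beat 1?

The harmony at that moment is D# minor triad (D#, F#, A#); B3 is not a chord tone.
It is approached by step up from A#3 and left by step down to A#3.
Step away and step back to the same note — a neighbor tone (upper neighbor).

Upper neighbor tone.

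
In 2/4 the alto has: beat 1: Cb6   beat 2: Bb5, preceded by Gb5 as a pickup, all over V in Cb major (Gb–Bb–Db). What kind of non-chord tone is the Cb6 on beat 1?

Appoggiatura.

The harmony at that moment is Gb major triad (Gb, Bb, Db); Cb6 is not a chord tone.
It is approached by leap up from Gb5 and left by step down to Bb5.
Leap in, step out, metrically accented — an appoggiatura.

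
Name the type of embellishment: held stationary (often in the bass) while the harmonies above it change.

Approach: none. Departure: none — a single pitch is sustained while the chords change around it, passing through harmonies that do not contain it.
No melodic motion at all; the dissonance is created entirely by the moving harmonies against the stationary note — a pedal tone (pedal point).

Pedal tone.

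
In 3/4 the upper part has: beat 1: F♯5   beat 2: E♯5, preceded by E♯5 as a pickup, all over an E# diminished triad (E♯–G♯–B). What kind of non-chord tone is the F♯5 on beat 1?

Upper neighbor tone.

The harmony at that moment is E♯ diminished triad (E♯, G♯, B); F♯5 is not a chord tone.
It is approached by step up from E♯5 and left by step down to E♯5.
Step away and step back to the same note — a neighbor tone (upper neighbor).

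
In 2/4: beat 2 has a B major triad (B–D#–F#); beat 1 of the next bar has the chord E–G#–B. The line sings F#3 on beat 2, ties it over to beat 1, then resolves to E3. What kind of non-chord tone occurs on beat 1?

Suspension.

The harmony at that moment is E major triad (E, G#, B); F#3 is not a chord tone.
It is held over (the same pitch as the preceding F#3) and left by step down to E3.
Held over from the previous chord and resolving down by step — a suspension.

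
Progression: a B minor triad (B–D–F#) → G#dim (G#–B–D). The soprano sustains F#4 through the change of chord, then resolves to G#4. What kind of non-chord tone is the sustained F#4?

The harmony at that moment is G# diminished triad (G#, B, D); F#4 is not a chord tone.
It is held over (the same pitch as the preceding F#4) and left by step up to G#4.
Held over from the previous chord and resolving up by step — a retardation.

F#4 is a retardation.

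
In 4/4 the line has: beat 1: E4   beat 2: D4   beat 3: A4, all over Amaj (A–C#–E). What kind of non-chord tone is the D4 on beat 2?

The harmony at that moment is A major triad (A, C#, E); D4 is not a chord tone.
It is approached by step down from E4 and left by leap up to A4.
Step in, leap out, on a weak beat — an escape tone.

Escape tone.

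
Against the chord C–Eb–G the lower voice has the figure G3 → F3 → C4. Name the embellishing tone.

F3 is an escape tone.

The harmony at that moment is C minor triad (C, Eb, G); F3 is not a chord tone.
It is approached by step down from G3 and left by leap up to C4.
Step in, leap out — an escape tone.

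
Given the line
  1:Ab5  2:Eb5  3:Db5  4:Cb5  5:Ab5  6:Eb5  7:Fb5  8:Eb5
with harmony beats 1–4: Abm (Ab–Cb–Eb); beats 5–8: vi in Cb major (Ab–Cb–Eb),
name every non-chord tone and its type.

The harmony at that moment is Ab minor triad (Ab, Cb, Eb); Db5 is not a chord tone.
It is approached by step down from Eb5 and left by step down to Cb5.
Step in, step out in the same direction — a passing tone.
The harmony at that moment is Ab minor triad (Ab, Cb, Eb); Fb5 is not a chord tone.
It is approached by step up from Eb5 and left by step down to Eb5.
Step away and step back to the same note — a neighbor tone (upper neighbor).

Db5 (beat 3) — passing tone; Fb5 (beat 7) — neighbor tone.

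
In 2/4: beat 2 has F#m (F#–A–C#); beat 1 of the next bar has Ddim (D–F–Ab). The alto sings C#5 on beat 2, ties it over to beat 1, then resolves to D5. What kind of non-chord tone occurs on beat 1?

The harmony at that moment is D diminished triad (D, F, Ab); C#5 is not a chord tone.
It is held over (the same pitch as the preceding C#5) and left by step up to D5.
Held over from the previous chord and resolving up by step — a retardation.

Retardation.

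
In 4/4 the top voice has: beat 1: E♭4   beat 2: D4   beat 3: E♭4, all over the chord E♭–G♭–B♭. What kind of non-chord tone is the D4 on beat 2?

The harmony at that moment is E♭ minor triad (E♭, G♭, B♭); D4 is not a chord tone.
It is approached by step down from E♭4 and left by step up to E♭4.
Step away and step back to the same note — a neighbor tone (lower neighbor).

Lower neighbor tone.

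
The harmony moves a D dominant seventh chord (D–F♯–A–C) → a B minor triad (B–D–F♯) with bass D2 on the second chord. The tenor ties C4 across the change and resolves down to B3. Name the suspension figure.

At the second chord the bass is D2. The suspended C4 lies a seventh above the bass; after resolving down by step to B3, the interval above the bass becomes a sixth.
Suspension figures are named by those two intervals: 7–6.

7–6 suspension.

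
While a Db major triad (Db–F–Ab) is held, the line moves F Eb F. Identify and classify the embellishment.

The harmony at that moment is Db major triad (Db, F, Ab); Eb is not a chord tone.
It is approached by step down from F and left by step up to F.
Step away and step back to the same note — a neighbor tone (lower neighbor).

Eb is a neighbor tone.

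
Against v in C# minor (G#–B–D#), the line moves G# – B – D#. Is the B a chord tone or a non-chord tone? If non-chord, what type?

Chord tone (the third of G# minor triad).

G# minor triad contains G#, B, D#; B is the third, so it is a chord tone.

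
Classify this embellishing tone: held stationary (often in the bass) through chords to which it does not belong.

Pedal tone.

Approach: none. Departure: none — a single pitch is sustained while the chords change around it, passing through harmonies that do not contain it.
No melodic motion at all; the dissonance is created entirely by the moving harmonies against the stationary note — a pedal tone (pedal point).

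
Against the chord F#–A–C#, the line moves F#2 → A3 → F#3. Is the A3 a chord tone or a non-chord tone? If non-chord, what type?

Chord tone (the third of F# minor triad).

F# minor triad contains F#, A, C#; A is the third, so it is a chord tone.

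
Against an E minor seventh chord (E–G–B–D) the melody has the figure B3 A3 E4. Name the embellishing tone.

The harmony at that moment is E minor seventh chord (E, G, B, D); A3 is not a chord tone.
It is approached by step down from B3 and left by leap up to E4.
Step in, leap out — an escape tone.

A3 is an escape tone.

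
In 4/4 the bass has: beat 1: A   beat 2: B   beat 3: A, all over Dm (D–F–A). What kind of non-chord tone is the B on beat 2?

Upper neighbor tone.

The harmony at that moment is D minor triad (D, F, A); B is not a chord tone.
It is approached by step up from A and left by step down to A.
Step away and step back to the same note — a neighbor tone (upper neighbor).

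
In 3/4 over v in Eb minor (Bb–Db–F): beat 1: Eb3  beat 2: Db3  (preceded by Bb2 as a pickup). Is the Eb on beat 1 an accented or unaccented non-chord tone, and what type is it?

The harmony at that moment is Bb minor triad (Bb, Db, F); Eb3 is not a chord tone.
It is approached by leap up from Bb2 and left by step down to Db3.
Leap in, step out — an appoggiatura.
It falls on the downbeat, so it is accented.

Accented appoggiatura.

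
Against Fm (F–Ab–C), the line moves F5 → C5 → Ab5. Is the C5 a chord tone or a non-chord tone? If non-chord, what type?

F minor triad contains F, Ab, C; C is the fifth, so it is a chord tone.

Chord tone (the fifth of F minor triad).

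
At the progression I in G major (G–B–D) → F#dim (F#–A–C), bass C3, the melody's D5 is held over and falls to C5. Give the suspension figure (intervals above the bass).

9–8 suspension.

At the second chord the bass is C3. The suspended D5 lies a ninth above the bass; after resolving down by step to C5, the interval above the bass becomes an octave.
Suspension figures are named by those two intervals: 9–8.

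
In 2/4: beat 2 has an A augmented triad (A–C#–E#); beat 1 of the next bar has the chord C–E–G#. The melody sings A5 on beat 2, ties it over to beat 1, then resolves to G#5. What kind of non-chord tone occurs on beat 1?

Suspension.

The harmony at that moment is C augmented triad (C, E, G#); A5 is not a chord tone.
It is held over (the same pitch as the preceding A5) and left by step down to G#5.
Held over from the previous chord and resolving down by step — a suspension.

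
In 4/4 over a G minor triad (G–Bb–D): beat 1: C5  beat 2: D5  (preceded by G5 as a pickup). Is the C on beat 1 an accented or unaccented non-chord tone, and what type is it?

The harmony at that moment is G minor triad (G, Bb, D); C5 is not a chord tone.
It is approached by leap down from G5 and left by step up to D5.
Leap in, step out — an appoggiatura.
It falls on the downbeat, so it is accented.

Accented appoggiatura.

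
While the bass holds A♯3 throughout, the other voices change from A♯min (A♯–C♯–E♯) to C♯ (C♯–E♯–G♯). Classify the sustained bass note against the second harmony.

The harmony at that moment is C♯ major triad (C♯, E♯, G♯); A♯3 is not a chord tone.
It is held over (the same pitch as the preceding A♯3) and then sustained as the same pitch into the next harmony.
Sustained through a change of harmony — a pedal tone.

Pedal tone (pedal point).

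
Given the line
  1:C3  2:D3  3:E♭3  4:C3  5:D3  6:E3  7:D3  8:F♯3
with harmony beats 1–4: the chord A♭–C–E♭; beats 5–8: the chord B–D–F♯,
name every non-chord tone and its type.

D3 (beat 2) — passing tone; E3 (beat 6) — neighbor tone.

The harmony at that moment is A♭ major triad (A♭, C, E♭); D3 is not a chord tone.
It is approached by step up from C3 and left by step up to E♭3.
Step in, step out in the same direction — a passing tone.
The harmony at that moment is B minor triad (B, D, F♯); E3 is not a chord tone.
It is approached by step up from D3 and left by step down to D3.
Step away and step back to the same note — a neighbor tone (upper neighbor).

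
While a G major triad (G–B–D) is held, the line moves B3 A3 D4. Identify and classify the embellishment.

A3 is an escape tone.

The harmony at that moment is G major triad (G, B, D); A3 is not a chord tone.
It is approached by step down from B3 and left by leap up to D4.
Step in, leap out — an escape tone.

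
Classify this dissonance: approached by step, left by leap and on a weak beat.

Escape tone.

Approach: by step. Departure: by leap. Metric position: weak.
Step in, leap out, from a weak position — an escape tone (échappée). (It is the mirror image of the appoggiatura, which leaps in and steps out on a strong beat.)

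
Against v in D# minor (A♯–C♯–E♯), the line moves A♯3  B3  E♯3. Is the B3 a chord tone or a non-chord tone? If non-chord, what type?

The harmony at that moment is A♯ minor triad (A♯, C♯, E♯); B3 is not a chord tone.
It is approached by step up from A♯3 and left by leap down to E♯3.
Step in, leap out — an escape tone.

Non-chord tone — an escape tone.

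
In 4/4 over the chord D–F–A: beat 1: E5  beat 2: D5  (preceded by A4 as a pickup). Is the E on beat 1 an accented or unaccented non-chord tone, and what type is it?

The harmony at that moment is D minor triad (D, F, A); E5 is not a chord tone.
It is approached by leap up from A4 and left by step down to D5.
Leap in, step out — an appoggiatura.
It falls on the downbeat, so it is accented.

Accented appoggiatura.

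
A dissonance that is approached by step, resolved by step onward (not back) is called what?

Approach: by step. Departure: by step, continuing in the same direction.
Stepwise on both sides with no change of direction means the note fills in the space between two different chord tones — a passing tone. (Had it turned back to its starting note it would be a neighbor tone instead.)

Passing tone.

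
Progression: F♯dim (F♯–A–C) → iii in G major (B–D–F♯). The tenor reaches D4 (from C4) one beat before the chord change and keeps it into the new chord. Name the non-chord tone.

The harmony at that moment is F♯ diminished triad (F♯, A, C); D4 is not a chord tone.
It is approached by step up from C4 and then sustained as the same pitch into the next harmony.
Arriving early and becoming a chord tone when the harmony changes — an anticipation.

D4 is an anticipation.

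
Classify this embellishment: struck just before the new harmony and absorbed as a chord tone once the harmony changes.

Anticipation.

Approach: ahead of the chord change (typically by step), so it is dissonant against the current harmony. Departure: none — the same pitch is restated or held and is a chord tone of the new harmony.
Dissonant first, consonant once the harmony catches up: the note simply arrives early — an anticipation. (The reverse timing, consonant first and dissonant after the change, would be a suspension or retardation.)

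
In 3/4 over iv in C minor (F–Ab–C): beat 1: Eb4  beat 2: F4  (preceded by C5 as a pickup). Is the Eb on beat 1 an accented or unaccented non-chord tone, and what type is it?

Accented appoggiatura.

The harmony at that moment is F minor triad (F, Ab, C); Eb4 is not a chord tone.
It is approached by leap down from C5 and left by step up to F4.
Leap in, step out — an appoggiatura.
It falls on the downbeat, so it is accented.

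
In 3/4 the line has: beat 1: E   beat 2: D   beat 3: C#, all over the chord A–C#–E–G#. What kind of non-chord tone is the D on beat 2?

Passing tone.

The harmony at that moment is A major seventh chord (A, C#, E, G#); D is not a chord tone.
It is approached by step down from E and left by step down to C#.
Step in, step out in the same direction — a passing tone.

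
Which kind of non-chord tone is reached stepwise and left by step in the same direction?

Approach: by step. Departure: by step, continuing in the same direction.
Stepwise on both sides with no change of direction means the note fills in the space between two different chord tones — a passing tone. (Had it turned back to its starting note it would be a neighbor tone instead.)

Passing tone.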